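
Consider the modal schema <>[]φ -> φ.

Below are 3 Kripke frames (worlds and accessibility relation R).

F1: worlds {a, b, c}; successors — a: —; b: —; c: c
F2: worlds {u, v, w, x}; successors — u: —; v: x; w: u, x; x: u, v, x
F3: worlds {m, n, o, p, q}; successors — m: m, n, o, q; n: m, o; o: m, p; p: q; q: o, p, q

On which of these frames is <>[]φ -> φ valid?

This is the axiom for symmetry; its first-order frame correspondent is forall x forall y (Rxy -> Ryx).
F1: ✓.
F2: fails — Rwu but not Ruw.
F3: fails — Rop but not Rpo.

F1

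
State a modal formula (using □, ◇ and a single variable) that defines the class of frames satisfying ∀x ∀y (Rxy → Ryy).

This is shift-reflexivity; the standard corresponding axiom is T□: □(□s → s).
Suppose □(□s→s) is valid. Take Rxy and set V(s)={w : Ryw}. Then at y, □s holds; since □(□s→s) at x, □s→s at y, so s at y, i.e. Ryy.

□(□s → s)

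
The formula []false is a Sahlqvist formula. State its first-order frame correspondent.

□⊥ is valid iff no world has any successor (otherwise □⊥ fails at any world with one).
Conversely, on a frame with emptiness of R the schema holds at every world under every valuation.
So the correspondent is emptiness of R.

emptiness of R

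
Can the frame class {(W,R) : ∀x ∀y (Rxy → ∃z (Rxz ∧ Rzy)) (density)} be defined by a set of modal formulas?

Definable; □□q → □q defines it

The condition is density. A defining modal formula is □□q → □q.
Suppose □□q→□q is valid. Take Rxy and set V(q)={w : xR²w}. Then □□q at x, so □q at x, so q at y, i.e. ∃z(Rxz∧Rzy).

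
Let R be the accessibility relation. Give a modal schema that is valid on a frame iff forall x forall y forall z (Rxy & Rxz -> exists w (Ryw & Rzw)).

◇□q → □◇q

This is convergence; the standard corresponding axiom is .2: ◇□q → □◇q.
Suppose ◇□q→□◇q is valid. Take Rxy, Rxz and set V(q)={w : Ryw}. Then □q at y so ◇□q at x, so □◇q at x, so ◇q at z, giving w with Rzw and Ryw.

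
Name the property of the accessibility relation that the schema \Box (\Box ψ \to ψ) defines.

This schema is the T□ axiom.
It corresponds to shift-reflexivity: \forall x \forall y (Rxy \to Ryy).

shift-reflexivity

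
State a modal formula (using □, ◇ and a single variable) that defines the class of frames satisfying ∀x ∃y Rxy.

□s → ◇s

The condition is seriality. The D schema □s → ◇s defines it.
Suppose □s→◇s is valid. At any x set V(s)=W. Then □s at x, so ◇s at x, so x has a successor.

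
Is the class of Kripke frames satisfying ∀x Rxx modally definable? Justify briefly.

This is a Sahlqvist condition; the T axiom □p → p defines it.
Suppose □p→p is valid. At any x set V(p)={w : Rxw}. Then □p holds at x, so p holds at x, i.e. Rxx.

Yes — defined by □p → p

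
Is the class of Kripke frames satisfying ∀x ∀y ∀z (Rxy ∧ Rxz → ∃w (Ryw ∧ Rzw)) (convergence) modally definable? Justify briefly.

Yes — defined by ◇□p → □◇p

Yes: it is convergence, defined by the .2 schema ◇□p → □◇p.
Suppose ◇□p→□◇p is valid. Take Rxy, Rxz and set V(p)={w : Ryw}. Then □p at y so ◇□p at x, so □◇p at x, so ◇p at z, giving w with Rzw and Ryw.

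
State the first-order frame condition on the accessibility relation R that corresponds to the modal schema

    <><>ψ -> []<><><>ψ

forall x forall y forall z ((x R^2 y & xRz) -> exists w (y = w & z R^3 w))

This is a Sahlqvist (Geach-type) schema ◇^2□^0ψ → □^1◇^3ψ.
First-order correspondent: forall x forall y forall z ((x R^2 y & xRz) -> exists w (y = w & z R^3 w)).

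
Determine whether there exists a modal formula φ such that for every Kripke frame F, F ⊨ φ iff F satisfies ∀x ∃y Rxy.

Yes: it is seriality, defined by the D schema □r → ◇r.

Definable; □r → ◇r defines it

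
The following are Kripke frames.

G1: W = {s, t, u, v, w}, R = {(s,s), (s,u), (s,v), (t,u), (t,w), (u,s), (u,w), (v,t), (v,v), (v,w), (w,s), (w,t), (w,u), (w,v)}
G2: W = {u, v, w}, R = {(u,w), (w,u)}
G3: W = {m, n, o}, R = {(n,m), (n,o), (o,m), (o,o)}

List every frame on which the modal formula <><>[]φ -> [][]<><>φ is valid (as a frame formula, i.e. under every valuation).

The schema corresponds to a generalized confluence (Geach) condition: forall x forall y forall z ((x R^2 y & x R^2 z) -> exists w (yRw & z R^2 w)).
G1: satisfies the condition.
G2: fails — uR²u, uR²u but no t with uRt and uR²t.
G3: fails — nR²m, nR²m but no w with mRw and mR²w.
Valid on: G1.

G1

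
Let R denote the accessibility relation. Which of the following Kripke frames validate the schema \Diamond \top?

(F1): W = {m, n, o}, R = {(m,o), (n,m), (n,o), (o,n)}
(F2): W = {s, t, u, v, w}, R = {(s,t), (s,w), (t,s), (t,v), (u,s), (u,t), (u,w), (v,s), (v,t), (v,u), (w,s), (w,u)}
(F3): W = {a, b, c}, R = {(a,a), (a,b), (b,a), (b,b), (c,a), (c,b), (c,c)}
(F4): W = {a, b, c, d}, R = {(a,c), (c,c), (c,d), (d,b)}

This is the axiom for seriality; its first-order frame correspondent is \forall x \exists y Rxy.
(F1): ✓.
(F2): ✓.
(F3): ✓.
(F4): fails — world b has no successor.

(F1), (F2), (F3)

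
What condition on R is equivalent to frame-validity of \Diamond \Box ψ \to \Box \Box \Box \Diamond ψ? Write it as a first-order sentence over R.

\forall x \forall y \forall z ((xRy \wedge x R^3 z) \to \exists w (yRw \wedge zRw))

This is a Sahlqvist (Geach-type) schema ◇^1□^1ψ → □^3◇^1ψ.
First-order correspondent: \forall x \forall y \forall z ((xRy \wedge x R^3 z) \to \exists w (yRw \wedge zRw)).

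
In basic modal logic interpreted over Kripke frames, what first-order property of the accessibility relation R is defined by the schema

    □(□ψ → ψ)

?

Suppose □(□ψ→ψ) is valid. Take Rxy and set V(ψ)={w : Ryw}. Then at y, □ψ holds; since □(□ψ→ψ) at x, □ψ→ψ at y, so ψ at y, i.e. Ryy.

shift-reflexivity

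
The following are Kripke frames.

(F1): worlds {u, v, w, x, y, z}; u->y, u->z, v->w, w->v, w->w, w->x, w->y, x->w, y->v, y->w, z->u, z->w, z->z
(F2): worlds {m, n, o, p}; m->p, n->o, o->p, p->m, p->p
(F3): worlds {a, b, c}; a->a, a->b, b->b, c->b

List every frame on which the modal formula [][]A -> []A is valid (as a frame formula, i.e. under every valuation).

(F3)

Frame correspondent (Sahlqvist): forall x forall y (Rxy -> exists z (Rxz & Rzy)) — i.e. density.
(F1): fails — Ruy but no t with Rut and Rty.
(F2): fails — Rno but no z with Rnz and Rzo.
(F3): condition met.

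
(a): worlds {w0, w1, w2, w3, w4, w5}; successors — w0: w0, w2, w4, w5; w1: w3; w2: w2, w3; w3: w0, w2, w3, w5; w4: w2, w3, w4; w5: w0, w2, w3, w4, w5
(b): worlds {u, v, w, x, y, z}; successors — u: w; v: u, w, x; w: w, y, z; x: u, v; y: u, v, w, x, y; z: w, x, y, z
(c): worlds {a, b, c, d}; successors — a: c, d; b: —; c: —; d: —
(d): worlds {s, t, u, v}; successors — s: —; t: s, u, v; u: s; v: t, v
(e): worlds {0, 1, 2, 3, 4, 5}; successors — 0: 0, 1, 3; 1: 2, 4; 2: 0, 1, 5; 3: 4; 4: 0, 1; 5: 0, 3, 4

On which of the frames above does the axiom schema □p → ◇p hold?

Frame correspondent (Sahlqvist): ∀x ∃y Rxy — i.e. seriality.
(a): condition met.
(b): condition met.
(c): fails — world b has no successor.
(d): fails — world s has no successor.
(e): condition met.
Valid on: (a), (b), (e).

(a), (b), (e)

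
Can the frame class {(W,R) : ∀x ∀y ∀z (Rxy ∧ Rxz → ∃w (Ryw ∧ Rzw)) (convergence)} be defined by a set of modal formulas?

This is a Sahlqvist condition; the .2 axiom ◇□p → □◇p defines it.

Definable; ◇□p → □◇p defines it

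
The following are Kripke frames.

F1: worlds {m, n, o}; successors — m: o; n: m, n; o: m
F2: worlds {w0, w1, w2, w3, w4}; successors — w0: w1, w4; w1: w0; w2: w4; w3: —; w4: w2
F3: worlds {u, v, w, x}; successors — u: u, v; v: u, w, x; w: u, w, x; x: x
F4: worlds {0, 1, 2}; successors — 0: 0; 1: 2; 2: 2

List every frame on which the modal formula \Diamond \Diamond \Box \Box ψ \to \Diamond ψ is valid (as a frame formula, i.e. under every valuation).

F4

This is the axiom for a generalized confluence (Geach) condition; its first-order frame correspondent is \forall x \forall y (x R^2 y \to \exists w (y R^2 w \wedge xRw)).
F1: fails — mR²m but no w with mR²w and mRw.
F2: fails — w0R²w0 but no w with w0R²w and w0Rw.
F3: fails — uR²x but no t with xR²t and uRt.
F4: holds.
Valid on: F4.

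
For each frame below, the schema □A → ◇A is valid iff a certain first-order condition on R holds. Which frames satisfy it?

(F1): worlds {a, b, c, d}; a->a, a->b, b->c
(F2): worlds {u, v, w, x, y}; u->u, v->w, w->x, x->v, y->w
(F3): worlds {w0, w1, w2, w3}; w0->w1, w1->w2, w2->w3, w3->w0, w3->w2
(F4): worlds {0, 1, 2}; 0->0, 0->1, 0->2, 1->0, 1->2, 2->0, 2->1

(F2), (F3), (F4)

Frame correspondent (Sahlqvist): ∀x ∃y Rxy — i.e. seriality.
(F1): fails — world c has no successor.
(F2): satisfies the condition.
(F3): satisfies the condition.
(F4): satisfies the condition.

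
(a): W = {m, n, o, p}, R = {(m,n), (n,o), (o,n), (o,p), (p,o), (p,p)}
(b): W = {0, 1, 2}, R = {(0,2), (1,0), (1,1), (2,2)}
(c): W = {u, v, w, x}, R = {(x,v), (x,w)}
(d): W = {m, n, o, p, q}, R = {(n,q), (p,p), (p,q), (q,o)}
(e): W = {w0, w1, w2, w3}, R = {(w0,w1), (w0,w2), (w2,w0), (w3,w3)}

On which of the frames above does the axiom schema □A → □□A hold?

The schema corresponds to transitivity: ∀x ∀y ∀z (Rxy ∧ Ryz → Rxz).
(a): fails — Ron and Rno but not Roo.
(b): fails — R10 and R02 but not R12.
(c): condition met.
(d): fails — Rnq and Rqo but not Rno.
(e): fails — Rw2w0 and Rw0w1 but not Rw2w1.

(c)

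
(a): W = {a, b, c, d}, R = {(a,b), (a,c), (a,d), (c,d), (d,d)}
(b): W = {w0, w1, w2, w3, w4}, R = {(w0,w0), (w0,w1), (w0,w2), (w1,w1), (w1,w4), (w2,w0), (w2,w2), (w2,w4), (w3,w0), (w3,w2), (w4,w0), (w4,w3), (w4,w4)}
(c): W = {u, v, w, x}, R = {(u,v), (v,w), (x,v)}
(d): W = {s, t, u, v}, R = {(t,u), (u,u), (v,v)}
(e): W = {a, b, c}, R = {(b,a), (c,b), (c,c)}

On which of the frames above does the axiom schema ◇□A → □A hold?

Frame correspondent (Sahlqvist): ∀x ∀y ∀z (Rxy ∧ Rxz → Ryz) — i.e. the Euclidean property.
(a): fails — Rab and Rab but not Rbb.
(b): fails — Rw0w1 and Rw0w0 but not Rw1w0.
(c): fails — Ruv and Ruv but not Rvv.
(d): satisfies the condition.
(e): fails — Rba and Rba but not Raa.
Valid on: (d).

(d)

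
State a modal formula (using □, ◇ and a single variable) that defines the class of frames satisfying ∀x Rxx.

□s → s

The condition is reflexivity. The T schema □s → s defines it.
Suppose □s→s is valid. At any x set V(s)={w : Rxw}. Then □s holds at x, so s holds at x, i.e. Rxx.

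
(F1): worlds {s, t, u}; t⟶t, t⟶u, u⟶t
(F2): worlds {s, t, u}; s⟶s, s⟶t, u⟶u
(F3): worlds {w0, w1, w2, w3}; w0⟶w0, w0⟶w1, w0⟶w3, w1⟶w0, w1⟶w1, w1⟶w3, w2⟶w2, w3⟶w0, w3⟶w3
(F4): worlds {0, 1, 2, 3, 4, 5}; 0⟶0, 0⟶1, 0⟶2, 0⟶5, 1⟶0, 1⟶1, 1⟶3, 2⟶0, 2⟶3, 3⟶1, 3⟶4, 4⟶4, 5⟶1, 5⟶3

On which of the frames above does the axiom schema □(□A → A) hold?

This is the axiom for shift-reflexivity; its first-order frame correspondent is ∀x ∀y (Rxy → Ryy).
(F1): fails — Rtu but not Ruu.
(F2): fails — Rst but not Rtt.
(F3): holds.
(F4): fails — R02 but not R22.

(F3)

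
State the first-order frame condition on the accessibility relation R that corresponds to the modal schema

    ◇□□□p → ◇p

∀x ∀y (xRy → ∃w (yR³w ∧ xRw))

This is a Sahlqvist (Geach-type) schema ◇^1□^3p → □^0◇^1p.
Minimal-valuation argument: fix x; take any y with xR^1y and any z with xR^0z. Set V(p) to the set of worlds R-reachable from y in exactly 3 steps. Then □^3p holds at y, so the antecedent holds at x; validity forces ◇^1p at z, giving a w with zR^1w and yR^3w.
First-order correspondent: ∀x ∀y (xRy → ∃w (yR³w ∧ xRw)).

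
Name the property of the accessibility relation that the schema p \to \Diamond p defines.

reflexivity

Replacing p by ¬p and contraposing gives the equivalent schema □p → p.
Suppose □p→p is valid. At any x set V(p)={w : Rxw}. Then □p holds at x, so p holds at x, i.e. Rxx.
The converse is a direct semantic check.
Frame condition: \forall x Rxx.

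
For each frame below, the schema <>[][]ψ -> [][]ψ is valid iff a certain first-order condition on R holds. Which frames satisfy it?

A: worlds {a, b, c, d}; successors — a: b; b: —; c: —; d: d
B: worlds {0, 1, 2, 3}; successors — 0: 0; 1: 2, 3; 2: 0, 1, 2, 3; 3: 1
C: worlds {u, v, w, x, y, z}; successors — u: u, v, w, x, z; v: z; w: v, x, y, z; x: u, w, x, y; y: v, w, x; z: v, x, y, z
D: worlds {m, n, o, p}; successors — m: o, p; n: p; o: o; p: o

The schema corresponds to a generalized confluence (Geach) condition: forall x forall y forall z ((xRy & x R^2 z) -> exists w (y R^2 w & z = w)).
A: satisfies the condition.
B: fails — 1R3, 1R²0 but no w with 3R²w and 0=w.
C: fails — uRv, uR²u but no t with vR²t and u=t.
D: satisfies the condition.
Valid on: A, D.

A, D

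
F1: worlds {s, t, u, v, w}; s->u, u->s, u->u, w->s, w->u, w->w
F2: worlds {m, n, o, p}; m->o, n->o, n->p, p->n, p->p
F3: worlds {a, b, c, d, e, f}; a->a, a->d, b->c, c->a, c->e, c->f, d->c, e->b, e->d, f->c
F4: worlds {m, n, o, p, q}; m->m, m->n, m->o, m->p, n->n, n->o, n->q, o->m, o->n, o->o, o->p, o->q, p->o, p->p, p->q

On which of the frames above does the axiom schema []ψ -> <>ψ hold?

This is the axiom for seriality; its first-order frame correspondent is forall x exists y Rxy.
F1: fails — world t has no successor.
F2: fails — world o has no successor.
F3: condition met.
F4: fails — world q has no successor.
Valid on: F3.

F3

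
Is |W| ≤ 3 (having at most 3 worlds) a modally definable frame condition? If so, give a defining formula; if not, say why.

If a class were modally definable it would be closed under disjoint unions (Goldblatt–Thomason).
Any modal formula valid on each of 4 disjoint one-world frames is valid on their disjoint union (validity is preserved under disjoint unions). Each one-world frame has |W|=1≤3, but the union has |W|=4.
So the class is not modally definable.

Not definable by any modal formula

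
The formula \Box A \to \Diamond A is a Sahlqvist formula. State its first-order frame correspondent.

This is the D axiom.
It corresponds to seriality: \forall x \exists y Rxy.

seriality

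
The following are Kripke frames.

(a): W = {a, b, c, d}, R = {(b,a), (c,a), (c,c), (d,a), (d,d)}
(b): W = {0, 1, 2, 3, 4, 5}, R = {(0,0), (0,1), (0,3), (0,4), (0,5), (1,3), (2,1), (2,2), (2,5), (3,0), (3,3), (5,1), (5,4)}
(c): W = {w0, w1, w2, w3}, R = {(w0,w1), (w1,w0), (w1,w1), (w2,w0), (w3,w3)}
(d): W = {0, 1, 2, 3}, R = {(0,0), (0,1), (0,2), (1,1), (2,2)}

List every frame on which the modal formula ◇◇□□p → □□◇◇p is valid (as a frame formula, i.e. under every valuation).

The schema corresponds to a generalized confluence (Geach) condition: ∀x ∀y ∀z ((xR²y ∧ xR²z) → ∃w (yR²w ∧ zR²w)).
(a): fails — cR²a, cR²a but no w with aR²w and aR²w.
(b): fails — 0R²0, 0R²4 but no w with 0R²w and 4R²w.
(c): ✓.
(d): fails — 0R²1, 0R²2 but no w with 1R²w and 2R²w.

(c)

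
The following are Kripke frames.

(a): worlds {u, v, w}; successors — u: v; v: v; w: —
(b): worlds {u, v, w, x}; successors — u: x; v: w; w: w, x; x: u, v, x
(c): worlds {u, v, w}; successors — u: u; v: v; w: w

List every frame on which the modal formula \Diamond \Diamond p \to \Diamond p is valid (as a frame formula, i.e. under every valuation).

Frame correspondent (Sahlqvist): \forall x \forall y (x R^2 y \to \exists w (y = w \wedge xRw)) — i.e. a generalized confluence (Geach) condition.
(a): condition met.
(b): fails — uR²u but no t with u=t and uRt.
(c): condition met.
Valid on: (a), (c).

(a), (c)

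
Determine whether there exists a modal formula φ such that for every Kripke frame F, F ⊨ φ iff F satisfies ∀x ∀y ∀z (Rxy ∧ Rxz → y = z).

Yes — defined by ◇p → □p

Yes: it is partial functionality, defined by the CD schema ◇p → □p.
Suppose ◇p→□p is valid. Take Rxy, Rxz and set V(p)={y}. Then ◇p at x, so □p at x, so p at z, i.e. z=y.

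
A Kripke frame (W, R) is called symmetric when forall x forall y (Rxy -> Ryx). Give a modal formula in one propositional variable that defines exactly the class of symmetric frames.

s → □◇s

A defining formula is s → □◇s (the B axiom).
Suppose s→□◇s is valid. Take Rxy and set V(s)={x}. Then s at x, so □◇s at x, so ◇s at y, so some z with Ryz has s; z=x, i.e. Ryx.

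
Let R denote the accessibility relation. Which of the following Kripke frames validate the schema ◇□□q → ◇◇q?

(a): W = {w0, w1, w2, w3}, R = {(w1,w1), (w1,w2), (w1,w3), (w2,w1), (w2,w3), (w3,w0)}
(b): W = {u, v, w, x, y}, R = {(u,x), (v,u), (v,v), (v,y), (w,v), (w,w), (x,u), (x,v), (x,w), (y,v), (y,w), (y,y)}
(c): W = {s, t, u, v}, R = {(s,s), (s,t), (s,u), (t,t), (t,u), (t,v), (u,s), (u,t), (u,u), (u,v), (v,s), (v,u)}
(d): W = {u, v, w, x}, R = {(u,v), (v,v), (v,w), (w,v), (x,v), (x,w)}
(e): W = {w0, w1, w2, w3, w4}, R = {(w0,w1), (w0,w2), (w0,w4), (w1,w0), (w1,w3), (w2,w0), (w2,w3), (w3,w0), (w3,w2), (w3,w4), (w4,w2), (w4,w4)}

The schema corresponds to a generalized confluence (Geach) condition: ∀x ∀y (xRy → ∃w (yR²w ∧ xR²w)).
(a): fails — w1Rw3 but no w with w3R²w and w1R²w.
(b): ✓.
(c): ✓.
(d): ✓.
(e): ✓.
Valid on: (b), (c), (d), (e).

(b), (c), (d), (e)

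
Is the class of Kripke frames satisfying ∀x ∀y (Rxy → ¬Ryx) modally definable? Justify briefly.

No — not modally definable

Modal frame validity is preserved under surjective bounded morphisms.
The 3-cycle (worlds w0,w1,w2 with w0→w1→w2→w0) is asymmetric. Mapping every world to a single reflexive point • is a surjective bounded morphism, and the reflexive point is not asymmetric (R•• but asymmetry requires ¬R••).
So no modal formula (or set of formulas) defines exactly the asymmetric frames.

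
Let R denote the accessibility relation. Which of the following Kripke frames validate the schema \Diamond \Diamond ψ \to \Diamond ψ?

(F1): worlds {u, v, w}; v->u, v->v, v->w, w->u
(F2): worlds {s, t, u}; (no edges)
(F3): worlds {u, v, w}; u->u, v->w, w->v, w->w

(F1), (F2)

The schema corresponds to transitivity: \forall x \forall y \forall z (Rxy \wedge Ryz \to Rxz).
(F1): holds.
(F2): holds.
(F3): fails — Rvw and Rwv but not Rvv.
Valid on: (F1), (F2).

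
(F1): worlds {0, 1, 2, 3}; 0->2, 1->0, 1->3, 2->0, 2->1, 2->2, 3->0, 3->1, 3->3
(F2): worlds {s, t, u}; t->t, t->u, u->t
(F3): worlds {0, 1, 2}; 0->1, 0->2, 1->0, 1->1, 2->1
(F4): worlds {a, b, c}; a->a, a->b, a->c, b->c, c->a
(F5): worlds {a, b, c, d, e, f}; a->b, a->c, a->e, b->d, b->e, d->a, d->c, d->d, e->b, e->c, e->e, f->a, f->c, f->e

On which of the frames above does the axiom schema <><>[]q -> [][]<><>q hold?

This is the axiom for a generalized confluence (Geach) condition; its first-order frame correspondent is forall x forall y forall z ((x R^2 y & x R^2 z) -> exists w (yRw & z R^2 w)).
(F1): condition met.
(F2): condition met.
(F3): condition met.
(F4): fails — aR²b, aR²b but no w with bRw and bR²w.
(F5): fails — aR²b, aR²c but no w with bRw and cR²w.

(F1), (F2), (F3)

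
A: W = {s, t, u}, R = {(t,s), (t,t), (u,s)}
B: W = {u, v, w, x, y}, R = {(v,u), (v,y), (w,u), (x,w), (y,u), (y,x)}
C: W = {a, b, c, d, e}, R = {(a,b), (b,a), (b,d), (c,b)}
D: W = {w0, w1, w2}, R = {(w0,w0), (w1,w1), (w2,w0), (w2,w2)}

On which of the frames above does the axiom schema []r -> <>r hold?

The schema corresponds to seriality: forall x exists y Rxy.
A: fails — world s has no successor.
B: fails — world u has no successor.
C: fails — world d has no successor.
D: ✓.
Valid on: D.

D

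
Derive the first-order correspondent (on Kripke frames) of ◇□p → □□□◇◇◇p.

∀x ∀y ∀z ((xRy ∧ xR³z) → ∃w (yRw ∧ zR³w))

This is a Sahlqvist (Geach-type) schema ◇^1□^1p → □^3◇^3p.
First-order correspondent: ∀x ∀y ∀z ((xRy ∧ xR³z) → ∃w (yRw ∧ zR³w)).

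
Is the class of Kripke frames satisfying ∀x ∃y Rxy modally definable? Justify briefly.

The condition is seriality. A defining modal formula is □p → ◇p.
Suppose □p→◇p is valid. At any x set V(p)=W. Then □p at x, so ◇p at x, so x has a successor.

Yes — defined by □p → ◇p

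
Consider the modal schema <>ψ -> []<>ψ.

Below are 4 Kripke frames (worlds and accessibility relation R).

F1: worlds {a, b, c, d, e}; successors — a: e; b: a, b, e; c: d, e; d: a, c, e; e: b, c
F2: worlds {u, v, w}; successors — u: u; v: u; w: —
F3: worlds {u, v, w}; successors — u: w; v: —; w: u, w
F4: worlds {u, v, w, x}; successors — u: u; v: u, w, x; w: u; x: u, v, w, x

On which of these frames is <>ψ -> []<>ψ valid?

F2

Frame correspondent (Sahlqvist): forall x forall y forall z (Rxy & Rxz -> Ryz) — i.e. the Euclidean property.
F1: fails — Rae and Rae but not Ree.
F2: holds.
F3: fails — Rwu and Rwu but not Ruu.
F4: fails — Rvw and Rvw but not Rww.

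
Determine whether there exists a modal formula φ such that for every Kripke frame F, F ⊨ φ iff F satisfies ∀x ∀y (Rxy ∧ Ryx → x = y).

Not modally definable

Any modally definable frame class is closed under surjective bounded morphisms.
The 4-cycle (worlds w0,w1,w2,w3 with w0→w1→w2→w3→w0) is antisymmetric. Sending even-indexed worlds to • and odd-indexed worlds to ∘ is a surjective bounded morphism onto the two-world frame with •↔∘, which is not antisymmetric.
Hence antisymmetry is not modally definable.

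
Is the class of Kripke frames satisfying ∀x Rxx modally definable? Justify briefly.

Yes — defined by □q → q

The condition is reflexivity. A defining modal formula is □q → q.
Suppose □q→q is valid. At any x set V(q)={w : Rxw}. Then □q holds at x, so q holds at x, i.e. Rxx.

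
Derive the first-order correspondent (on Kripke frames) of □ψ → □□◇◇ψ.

This is a Sahlqvist (Geach-type) schema ◇^0□^1ψ → □^2◇^2ψ.
Minimal-valuation argument: fix x; take any y with xR^0y and any z with xR^2z. Set V(ψ) to the set of worlds R-reachable from y in exactly 1 step. Then □^1ψ holds at y, so the antecedent holds at x; validity forces ◇^2ψ at z, giving a w with zR^2w and yR^1w.
First-order correspondent: ∀x ∀z (xR²z → ∃w (xRw ∧ zR²w)).

∀x ∀z (xR²z → ∃w (xRw ∧ zR²w))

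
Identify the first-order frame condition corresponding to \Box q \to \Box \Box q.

transitivity: \forall x \forall y \forall z (Rxy \wedge Ryz \to Rxz)

This is the 4 axiom.
Its frame correspondent is transitivity — \forall x \forall y \forall z (Rxy \wedge Ryz \to Rxz).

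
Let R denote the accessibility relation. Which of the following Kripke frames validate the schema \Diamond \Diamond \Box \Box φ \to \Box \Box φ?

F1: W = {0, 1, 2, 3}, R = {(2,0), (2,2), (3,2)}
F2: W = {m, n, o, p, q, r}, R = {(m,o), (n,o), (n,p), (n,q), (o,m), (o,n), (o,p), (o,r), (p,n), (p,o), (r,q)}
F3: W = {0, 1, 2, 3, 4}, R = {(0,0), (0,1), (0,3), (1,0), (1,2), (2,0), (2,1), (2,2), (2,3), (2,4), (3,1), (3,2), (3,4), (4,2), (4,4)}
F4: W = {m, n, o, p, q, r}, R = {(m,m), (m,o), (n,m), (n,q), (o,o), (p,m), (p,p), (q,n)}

F3

The schema corresponds to a generalized confluence (Geach) condition: \forall x \forall y \forall z ((x R^2 y \wedge x R^2 z) \to \exists w (y R^2 w \wedge z = w)).
F1: fails — 2R²0, 2R²0 but no w with 0R²w and 0=w.
F2: fails — mR²r, mR²m but no w with rR²w and m=w.
F3: ✓.
F4: fails — mR²o, mR²m but no w with oR²w and m=w.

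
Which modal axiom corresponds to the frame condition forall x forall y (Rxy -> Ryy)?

This is shift-reflexivity; the standard corresponding axiom is T□: □(□r → r).
Suppose □(□r→r) is valid. Take Rxy and set V(r)={w : Ryw}. Then at y, □r holds; since □(□r→r) at x, □r→r at y, so r at y, i.e. Ryy.

□(□r → r)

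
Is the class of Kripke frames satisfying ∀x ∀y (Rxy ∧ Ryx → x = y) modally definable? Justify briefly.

If a class were modally definable it would be closed under surjective bounded morphisms (Goldblatt–Thomason).
The 4-cycle (worlds a,b,c,d with a→b→c→d→a) is antisymmetric. Sending even-indexed worlds to a and odd-indexed worlds to b is a surjective bounded morphism onto the two-world frame with a↔b, which is not antisymmetric.
So the class is not modally definable.

Not modally definable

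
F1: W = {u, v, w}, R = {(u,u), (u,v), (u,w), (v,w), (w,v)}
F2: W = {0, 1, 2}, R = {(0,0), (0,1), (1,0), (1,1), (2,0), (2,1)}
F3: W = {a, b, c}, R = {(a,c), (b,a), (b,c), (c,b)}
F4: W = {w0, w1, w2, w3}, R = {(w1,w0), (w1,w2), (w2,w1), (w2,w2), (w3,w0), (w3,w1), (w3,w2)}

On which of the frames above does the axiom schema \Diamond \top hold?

This is the axiom for seriality; its first-order frame correspondent is \forall x \exists y Rxy.
F1: condition met.
F2: condition met.
F3: condition met.
F4: fails — world w0 has no successor.

F1, F2, F3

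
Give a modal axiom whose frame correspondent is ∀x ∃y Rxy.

A defining formula is □r → ◇r (the D axiom).
Suppose □r→◇r is valid. At any x set V(r)=W. Then □r at x, so ◇r at x, so x has a successor.

□r → ◇r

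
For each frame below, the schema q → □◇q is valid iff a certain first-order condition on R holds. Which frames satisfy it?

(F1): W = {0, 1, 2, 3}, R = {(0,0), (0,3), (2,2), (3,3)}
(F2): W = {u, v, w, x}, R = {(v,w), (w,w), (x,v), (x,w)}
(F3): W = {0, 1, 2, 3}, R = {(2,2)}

(F3)

The schema corresponds to symmetry: ∀x ∀y (Rxy → Ryx).
(F1): fails — R03 but not R30.
(F2): fails — Rxw but not Rwx.
(F3): ✓.
Valid on: (F3).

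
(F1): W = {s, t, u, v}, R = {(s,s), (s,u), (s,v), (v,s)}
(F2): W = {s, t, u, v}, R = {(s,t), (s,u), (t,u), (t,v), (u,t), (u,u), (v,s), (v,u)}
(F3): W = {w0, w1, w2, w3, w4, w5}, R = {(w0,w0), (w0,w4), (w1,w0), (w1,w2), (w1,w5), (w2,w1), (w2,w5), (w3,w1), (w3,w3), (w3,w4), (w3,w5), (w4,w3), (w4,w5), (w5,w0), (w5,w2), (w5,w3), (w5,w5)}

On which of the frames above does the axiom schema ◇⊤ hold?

(F2), (F3)

This is the axiom for seriality; its first-order frame correspondent is ∀x ∃y Rxy.
(F1): fails — world t has no successor.
(F2): holds.
(F3): holds.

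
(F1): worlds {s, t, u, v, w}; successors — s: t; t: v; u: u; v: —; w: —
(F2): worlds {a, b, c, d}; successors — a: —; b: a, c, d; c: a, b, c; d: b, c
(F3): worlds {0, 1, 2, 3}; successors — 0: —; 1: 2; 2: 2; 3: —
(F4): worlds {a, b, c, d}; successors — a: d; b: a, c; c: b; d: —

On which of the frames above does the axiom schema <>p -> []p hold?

Frame correspondent (Sahlqvist): forall x forall y forall z (Rxy & Rxz -> y = z) — i.e. partial functionality.
(F1): condition met.
(F2): fails — b sees both a and c.
(F3): condition met.
(F4): fails — b sees both a and c.
Valid on: (F1), (F3).

(F1), (F3)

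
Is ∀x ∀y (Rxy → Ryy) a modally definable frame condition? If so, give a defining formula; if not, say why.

The condition is shift-reflexivity. A defining modal formula is □(□r → r).

Definable; □(□r → r) defines it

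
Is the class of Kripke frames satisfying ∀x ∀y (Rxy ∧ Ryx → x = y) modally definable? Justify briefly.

No — not modally definable

Any modally definable frame class is closed under surjective bounded morphisms.
The 4-cycle (worlds a,b,c,d with a→b→c→d→a) is antisymmetric. Sending even-indexed worlds to s and odd-indexed worlds to t is a surjective bounded morphism onto the two-world frame with s↔t, which is not antisymmetric.
So the class is not modally definable.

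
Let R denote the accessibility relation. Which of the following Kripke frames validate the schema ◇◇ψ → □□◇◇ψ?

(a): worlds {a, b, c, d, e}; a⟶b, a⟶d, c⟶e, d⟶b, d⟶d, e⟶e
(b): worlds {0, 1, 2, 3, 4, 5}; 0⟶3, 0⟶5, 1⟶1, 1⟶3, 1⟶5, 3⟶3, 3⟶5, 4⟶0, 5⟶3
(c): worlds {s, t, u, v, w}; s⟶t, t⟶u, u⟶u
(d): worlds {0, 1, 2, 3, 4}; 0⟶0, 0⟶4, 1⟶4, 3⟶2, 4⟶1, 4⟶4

(c)

Frame correspondent (Sahlqvist): ∀x ∀y ∀z ((xR²y ∧ xR²z) → ∃w (y = w ∧ zR²w)) — i.e. a generalized confluence (Geach) condition.
(a): fails — aR²b, aR²b but no w with b=w and bR²w.
(b): fails — 1R²1, 1R²3 but no w with 1=w and 3R²w.
(c): condition met.
(d): fails — 0R²0, 0R²1 but no w with 0=w and 1R²w.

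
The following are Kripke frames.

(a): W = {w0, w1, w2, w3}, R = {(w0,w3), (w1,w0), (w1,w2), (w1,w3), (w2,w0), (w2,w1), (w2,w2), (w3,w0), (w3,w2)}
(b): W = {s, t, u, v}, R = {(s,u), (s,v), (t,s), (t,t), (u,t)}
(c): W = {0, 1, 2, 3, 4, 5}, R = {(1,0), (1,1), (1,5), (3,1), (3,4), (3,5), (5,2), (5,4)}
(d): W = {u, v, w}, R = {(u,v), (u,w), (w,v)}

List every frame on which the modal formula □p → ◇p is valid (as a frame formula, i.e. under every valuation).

This is the axiom for seriality; its first-order frame correspondent is ∀x ∃y Rxy.
(a): holds.
(b): fails — world v has no successor.
(c): fails — world 0 has no successor.
(d): fails — world v has no successor.
Valid on: (a).

(a)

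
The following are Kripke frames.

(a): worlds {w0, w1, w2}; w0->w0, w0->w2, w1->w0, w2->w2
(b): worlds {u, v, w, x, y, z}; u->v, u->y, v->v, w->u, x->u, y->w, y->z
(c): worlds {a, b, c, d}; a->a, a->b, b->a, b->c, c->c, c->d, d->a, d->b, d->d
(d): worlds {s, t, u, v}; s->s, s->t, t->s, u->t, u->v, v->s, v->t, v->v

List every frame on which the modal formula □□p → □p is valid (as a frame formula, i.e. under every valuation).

(a), (c), (d)

This is the axiom for density; its first-order frame correspondent is ∀x ∀y (Rxy → ∃z (Rxz ∧ Rzy)).
(a): condition met.
(b): fails — Rwu but no t with Rwt and Rtu.
(c): condition met.
(d): condition met.
Valid on: (a), (c), (d).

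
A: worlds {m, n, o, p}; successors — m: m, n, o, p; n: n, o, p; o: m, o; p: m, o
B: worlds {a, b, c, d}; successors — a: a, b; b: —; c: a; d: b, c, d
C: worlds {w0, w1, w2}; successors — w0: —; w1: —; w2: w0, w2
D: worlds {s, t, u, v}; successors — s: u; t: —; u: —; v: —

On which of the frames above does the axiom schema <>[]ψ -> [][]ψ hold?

D

Frame correspondent (Sahlqvist): forall x forall y forall z ((xRy & x R^2 z) -> exists w (yRw & z = w)) — i.e. a generalized confluence (Geach) condition.
A: fails — mRn, mR²m but no w with nRw and m=w.
B: fails — aRb, aR²a but no w with bRw and a=w.
C: fails — w2Rw0, w2R²w0 but no w with w0Rw and w0=w.
D: satisfies the condition.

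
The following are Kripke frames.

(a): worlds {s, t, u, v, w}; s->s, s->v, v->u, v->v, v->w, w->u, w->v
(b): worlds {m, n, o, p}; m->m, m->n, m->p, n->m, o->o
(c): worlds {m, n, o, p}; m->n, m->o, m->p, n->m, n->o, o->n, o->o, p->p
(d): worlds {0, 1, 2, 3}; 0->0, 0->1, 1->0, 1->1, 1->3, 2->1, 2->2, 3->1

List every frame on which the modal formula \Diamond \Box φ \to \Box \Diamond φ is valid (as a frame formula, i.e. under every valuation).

(d)

The schema corresponds to convergence: \forall x \forall y \forall z (Rxy \wedge Rxz \to \exists w (Ryw \wedge Rzw)).
(a): fails — Rvv and Rvu but v and u have no common successor.
(b): fails — Rmm and Rmp but m and p have no common successor.
(c): fails — Rmo and Rmp but o and p have no common successor.
(d): holds.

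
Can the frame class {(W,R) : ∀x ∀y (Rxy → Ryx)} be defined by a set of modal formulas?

This is a Sahlqvist condition; the B axiom r → □◇r defines it.
Suppose r→□◇r is valid. Take Rxy and set V(r)={x}. Then r at x, so □◇r at x, so ◇r at y, so some z with Ryz has r; z=x, i.e. Ryx.

Definable; r → □◇r defines it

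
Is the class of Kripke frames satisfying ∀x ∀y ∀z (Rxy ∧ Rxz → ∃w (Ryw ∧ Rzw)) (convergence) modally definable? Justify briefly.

Yes: it is convergence, defined by the .2 schema ◇□q → □◇q.
Suppose ◇□q→□◇q is valid. Take Rxy, Rxz and set V(q)={w : Ryw}. Then □q at y so ◇□q at x, so □◇q at x, so ◇q at z, giving w with Rzw and Ryw.

Definable; ◇□q → □◇q defines it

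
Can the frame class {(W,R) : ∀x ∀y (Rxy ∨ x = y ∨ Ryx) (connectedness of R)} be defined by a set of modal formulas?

Modal frame validity is preserved under disjoint unions.
Take 3 disjoint single-world reflexive frames: each is trivially connected, but their disjoint union has 3 worlds with no edge between distinct components, so it is not connected.
Hence connectedness of R is not modally definable.

Not modally definable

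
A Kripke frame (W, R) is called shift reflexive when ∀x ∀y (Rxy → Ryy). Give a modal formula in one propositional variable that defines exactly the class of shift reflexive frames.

□(□q → q)

The condition is shift-reflexivity. The T□ schema □(□q → q) defines it.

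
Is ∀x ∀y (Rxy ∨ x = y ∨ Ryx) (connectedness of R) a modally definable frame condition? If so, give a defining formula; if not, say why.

No

Modal frame validity is preserved under disjoint unions.
Take 4 disjoint single-world reflexive frames: each is trivially connected, but their disjoint union has 4 worlds with no edge between distinct components, so it is not connected.
So the class is not modally definable.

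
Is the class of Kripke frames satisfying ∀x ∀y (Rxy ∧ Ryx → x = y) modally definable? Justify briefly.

Not definable by any modal formula

Modal frame validity is preserved under surjective bounded morphisms.
The 8-cycle (worlds 0,1,2,3,4,5,6,7 with 0→1→2→3→4→5→6→7→0) is antisymmetric. Sending even-indexed worlds to s and odd-indexed worlds to t is a surjective bounded morphism onto the two-world frame with s↔t, which is not antisymmetric.
Hence antisymmetry is not modally definable.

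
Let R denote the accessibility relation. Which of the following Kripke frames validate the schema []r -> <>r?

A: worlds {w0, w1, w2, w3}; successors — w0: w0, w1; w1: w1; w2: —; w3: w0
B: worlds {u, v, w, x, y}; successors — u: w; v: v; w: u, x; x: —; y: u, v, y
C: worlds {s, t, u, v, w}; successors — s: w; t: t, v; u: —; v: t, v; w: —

none

The schema corresponds to seriality: forall x exists y Rxy.
A: fails — world w2 has no successor.
B: fails — world x has no successor.
C: fails — world u has no successor.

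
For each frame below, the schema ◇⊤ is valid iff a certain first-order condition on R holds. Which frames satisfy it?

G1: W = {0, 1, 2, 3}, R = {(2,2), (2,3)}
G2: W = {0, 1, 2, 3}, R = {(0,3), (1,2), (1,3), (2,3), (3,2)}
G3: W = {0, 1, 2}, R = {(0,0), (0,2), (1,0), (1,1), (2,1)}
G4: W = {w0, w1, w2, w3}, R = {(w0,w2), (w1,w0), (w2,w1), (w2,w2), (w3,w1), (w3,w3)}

The schema corresponds to seriality: ∀x ∃y Rxy.
G1: fails — world 0 has no successor.
G2: ✓.
G3: ✓.
G4: ✓.

G2, G3, G4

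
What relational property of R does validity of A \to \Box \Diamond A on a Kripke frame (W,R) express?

This is the B axiom.
Its frame correspondent is symmetry — \forall x \forall y (Rxy \to Ryx).

Symmetry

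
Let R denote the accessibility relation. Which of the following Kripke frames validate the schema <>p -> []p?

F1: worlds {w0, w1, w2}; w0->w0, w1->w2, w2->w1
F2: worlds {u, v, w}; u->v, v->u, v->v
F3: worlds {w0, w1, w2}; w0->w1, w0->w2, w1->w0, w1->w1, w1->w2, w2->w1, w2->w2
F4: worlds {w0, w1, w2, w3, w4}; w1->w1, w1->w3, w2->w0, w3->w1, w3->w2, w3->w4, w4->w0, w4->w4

F1

This is the axiom for partial functionality; its first-order frame correspondent is forall x forall y forall z (Rxy & Rxz -> y = z).
F1: ✓.
F2: fails — v sees both u and v.
F3: fails — w0 sees both w1 and w2.
F4: fails — w1 sees both w1 and w3.
Valid on: F1.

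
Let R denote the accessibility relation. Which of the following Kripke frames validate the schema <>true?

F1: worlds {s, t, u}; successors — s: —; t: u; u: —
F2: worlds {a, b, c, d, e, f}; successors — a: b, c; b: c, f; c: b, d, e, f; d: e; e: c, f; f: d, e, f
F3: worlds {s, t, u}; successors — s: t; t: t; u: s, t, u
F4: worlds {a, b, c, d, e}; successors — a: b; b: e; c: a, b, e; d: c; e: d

The schema corresponds to seriality: forall x exists y Rxy.
F1: fails — world s has no successor.
F2: ✓.
F3: ✓.
F4: ✓.

F2, F3, F4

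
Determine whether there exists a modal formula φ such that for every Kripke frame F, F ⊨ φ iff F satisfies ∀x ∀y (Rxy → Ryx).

Yes, by p → □◇p

Yes: it is symmetry, defined by the B schema p → □◇p.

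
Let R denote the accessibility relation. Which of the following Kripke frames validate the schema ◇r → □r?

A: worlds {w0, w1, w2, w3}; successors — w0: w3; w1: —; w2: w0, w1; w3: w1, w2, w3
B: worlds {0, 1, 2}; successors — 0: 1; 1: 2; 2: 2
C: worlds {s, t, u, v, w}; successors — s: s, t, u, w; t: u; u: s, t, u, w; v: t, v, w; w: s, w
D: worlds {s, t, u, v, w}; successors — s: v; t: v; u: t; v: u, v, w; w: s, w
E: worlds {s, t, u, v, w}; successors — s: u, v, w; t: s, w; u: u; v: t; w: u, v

B

Frame correspondent (Sahlqvist): ∀x ∀y ∀z (Rxy ∧ Rxz → y = z) — i.e. partial functionality.
A: fails — w2 sees both w0 and w1.
B: condition met.
C: fails — s sees both s and t.
D: fails — v sees both u and v.
E: fails — s sees both u and v.
Valid on: B.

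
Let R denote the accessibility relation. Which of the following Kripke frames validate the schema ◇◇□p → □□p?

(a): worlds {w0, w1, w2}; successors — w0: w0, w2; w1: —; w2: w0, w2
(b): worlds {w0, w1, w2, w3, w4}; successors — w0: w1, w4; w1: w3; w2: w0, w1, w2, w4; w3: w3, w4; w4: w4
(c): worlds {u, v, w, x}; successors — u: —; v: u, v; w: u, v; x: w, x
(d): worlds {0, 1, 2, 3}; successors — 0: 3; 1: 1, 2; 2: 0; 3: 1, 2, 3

This is the axiom for a generalized confluence (Geach) condition; its first-order frame correspondent is ∀x ∀y ∀z ((xR²y ∧ xR²z) → ∃w (yRw ∧ z = w)).
(a): condition met.
(b): fails — w0R²w4, w0R²w3 but no w with w4Rw and w3=w.
(c): fails — vR²u, vR²u but no t with uRt and u=t.
(d): fails — 0R²1, 0R²3 but no w with 1Rw and 3=w.
Valid on: (a).

(a)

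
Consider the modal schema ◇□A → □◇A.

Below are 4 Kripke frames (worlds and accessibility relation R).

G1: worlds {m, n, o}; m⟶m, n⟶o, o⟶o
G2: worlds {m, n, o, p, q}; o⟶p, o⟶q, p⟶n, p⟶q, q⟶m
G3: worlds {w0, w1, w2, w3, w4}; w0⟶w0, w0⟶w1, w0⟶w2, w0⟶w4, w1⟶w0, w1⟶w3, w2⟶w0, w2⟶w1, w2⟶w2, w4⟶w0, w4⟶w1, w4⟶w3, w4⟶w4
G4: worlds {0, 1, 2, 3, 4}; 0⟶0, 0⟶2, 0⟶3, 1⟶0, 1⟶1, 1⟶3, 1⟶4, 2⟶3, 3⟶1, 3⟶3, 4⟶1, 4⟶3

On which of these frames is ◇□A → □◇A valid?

G1, G4

Frame correspondent (Sahlqvist): ∀x ∀y ∀z (Rxy ∧ Rxz → ∃w (Ryw ∧ Rzw)) — i.e. convergence.
G1: holds.
G2: fails — Rop and Roq but p and q have no common successor.
G3: fails — Rw1w0 and Rw1w3 but w0 and w3 have no common successor.
G4: holds.
Valid on: G1, G4.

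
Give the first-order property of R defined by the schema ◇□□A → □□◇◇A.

This is a Sahlqvist (Geach-type) schema ◇^1□^2A → □^2◇^2A.
Minimal-valuation argument: fix x; take any y with xR^1y and any z with xR^2z. Set V(A) to the set of worlds R-reachable from y in exactly 2 steps. Then □^2A holds at y, so the antecedent holds at x; validity forces ◇^2A at z, giving a w with zR^2w and yR^2w.
First-order correspondent: ∀x ∀y ∀z ((xRy ∧ xR²z) → ∃w (yR²w ∧ zR²w)).

∀x ∀y ∀z ((xRy ∧ xR²z) → ∃w (yR²w ∧ zR²w))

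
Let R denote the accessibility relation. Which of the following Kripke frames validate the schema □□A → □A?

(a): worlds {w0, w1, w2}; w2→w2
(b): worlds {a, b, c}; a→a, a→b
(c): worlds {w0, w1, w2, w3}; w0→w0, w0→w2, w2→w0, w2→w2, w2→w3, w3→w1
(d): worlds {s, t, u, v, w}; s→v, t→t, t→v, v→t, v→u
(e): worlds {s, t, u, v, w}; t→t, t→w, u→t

(a), (b), (e)

Frame correspondent (Sahlqvist): ∀x ∀y (Rxy → ∃z (Rxz ∧ Rzy)) — i.e. density.
(a): condition met.
(b): condition met.
(c): fails — Rw3w1 but no z with Rw3z and Rzw1.
(d): fails — Rvu but no z with Rvz and Rzu.
(e): condition met.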